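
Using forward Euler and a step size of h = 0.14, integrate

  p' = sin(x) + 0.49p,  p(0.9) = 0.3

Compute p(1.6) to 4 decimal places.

1.1402

Euler: p_{n+1} = p_n + h·f(x_n, p_n).
x=0.900000, p=0.300000: f=0.930327 → p ← 0.300000 + 0.14·0.930327 = 0.430246
x=1.040000, p=0.430246: f=1.073225 → p ← 0.430246 + 0.14·1.073225 = 0.580497
x=1.180000, p=0.580497: f=1.209050 → p ← 0.580497 + 0.14·1.209050 = 0.749764
x=1.320000, p=0.749764: f=1.336100 → p ← 0.749764 + 0.14·1.336100 = 0.936818
x=1.460000, p=0.936818: f=1.452909 → p ← 0.936818 + 0.14·1.452909 = 1.140225
p(1.6) ≈ 1.1402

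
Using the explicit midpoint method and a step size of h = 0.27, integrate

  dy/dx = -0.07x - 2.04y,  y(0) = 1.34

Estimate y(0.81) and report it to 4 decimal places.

Midpoint: k1 = f(x_n, y_n); k2 = f(x_n + h/2, y_n + (h/2)·k1); y_{n+1} = y_n + h·k2.
x=0.000000, y=1.340000:
  k1 = f(0.000000, 1.340000) = -2.733600
  k2 = f(0.135000, 0.970964) = -1.990217
  y ← 1.340000 + 0.27·(-1.990217) = 0.802642
x=0.270000, y=0.802642:
  k1 = f(0.270000, 0.802642) = -1.656289
  k2 = f(0.405000, 0.579043) = -1.209597
  y ← 0.802642 + 0.27·(-1.209597) = 0.476050
x=0.540000, y=0.476050:
  k1 = f(0.540000, 0.476050) = -1.008943
  k2 = f(0.675000, 0.339843) = -0.740530
  y ← 0.476050 + 0.27·(-0.740530) = 0.276107
y(0.81) ≈ 0.2761

0.2761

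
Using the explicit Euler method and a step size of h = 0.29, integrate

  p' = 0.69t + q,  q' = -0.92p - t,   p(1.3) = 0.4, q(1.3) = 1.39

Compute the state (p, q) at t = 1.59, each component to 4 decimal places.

1.0632, 0.9063

Euler on (p,q): p_{n+1} = p_n + h·p', q_{n+1} = q_n + h·q'.
1.300000: (0.400000, 1.390000); f=(2.287000, -1.668000) → (1.063230, 0.906280)
(p(1.59), q(1.59)) ≈ (1.0632, 0.9063)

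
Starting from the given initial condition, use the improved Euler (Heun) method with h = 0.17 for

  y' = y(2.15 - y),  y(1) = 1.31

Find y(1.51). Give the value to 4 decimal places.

1.7669

Heun: k1 = f(t_n, y_n); k2 = f(t_n + h, y_n + h·k1); y_{n+1} = y_n + (h/2)·(k1 + k2).
t=1.000000, y=1.310000:
  k1 = f(1.000000, 1.310000) = 1.100400
  k2 = f(1.170000, 1.497068) = 0.977484
  y ← 1.310000 + (0.17/2)·(1.100400 + 0.977484) = 1.486620
t=1.170000, y=1.486620:
  k1 = f(1.170000, 1.486620) = 0.986194
  k2 = f(1.340000, 1.654273) = 0.820068
  y ← 1.486620 + (0.17/2)·(0.986194 + 0.820068) = 1.640152
t=1.340000, y=1.640152:
  k1 = f(1.340000, 1.640152) = 0.836228
  k2 = f(1.510000, 1.782311) = 0.655336
  y ← 1.640152 + (0.17/2)·(0.836228 + 0.655336) = 1.766935
y(1.51) ≈ 1.7669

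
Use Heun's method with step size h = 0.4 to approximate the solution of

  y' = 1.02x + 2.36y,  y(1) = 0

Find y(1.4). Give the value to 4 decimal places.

0.6822

Heun: k1 = f(x_n, y_n); k2 = f(x_n + h, y_n + h·k1); y_{n+1} = y_n + (h/2)·(k1 + k2).
x=1.000000, y=0.000000:
  k1 = f(1.000000, 0.000000) = 1.020000
  k2 = f(1.400000, 0.408000) = 2.390880
  y ← 0.000000 + (0.4/2)·(1.020000 + 2.390880) = 0.682176
y(1.4) ≈ 0.6822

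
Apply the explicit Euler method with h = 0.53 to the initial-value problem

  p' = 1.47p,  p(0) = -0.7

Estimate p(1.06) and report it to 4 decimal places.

-2.2156

Euler: p_{n+1} = p_n + h·f(t_n, p_n).
t=0.000000, p=-0.700000: f=-1.029000 → p ← -0.700000 + 0.53·(-1.029000) = -1.245370
t=0.530000, p=-1.245370: f=-1.830694 → p ← -1.245370 + 0.53·(-1.830694) = -2.215638
p(1.06) ≈ -2.2156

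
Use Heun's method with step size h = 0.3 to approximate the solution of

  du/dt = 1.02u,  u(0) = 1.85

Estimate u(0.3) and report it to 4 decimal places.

2.5027

Heun: k1 = f(t_n, u_n); k2 = f(t_n + h, u_n + h·k1); u_{n+1} = u_n + (h/2)·(k1 + k2).
t=0.000000, u=1.850000:
  k1 = f(0.000000, 1.850000) = 1.887000
  k2 = f(0.300000, 2.416100) = 2.464422
  u ← 1.850000 + (0.3/2)·(1.887000 + 2.464422) = 2.502713
u(0.3) ≈ 2.5027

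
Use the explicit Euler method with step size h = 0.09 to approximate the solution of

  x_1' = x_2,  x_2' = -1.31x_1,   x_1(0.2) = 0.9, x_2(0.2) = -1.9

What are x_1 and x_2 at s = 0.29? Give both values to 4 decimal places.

Euler on (x_1,x_2): x_1_{n+1} = x_1_n + h·x_1', x_2_{n+1} = x_2_n + h·x_2'.
0.200000: (0.900000, -1.900000); f=(-1.900000, -1.179000) → (0.729000, -2.006110)
(x_1(0.29), x_2(0.29)) ≈ (0.7290, -2.0061)

0.7290, -2.0061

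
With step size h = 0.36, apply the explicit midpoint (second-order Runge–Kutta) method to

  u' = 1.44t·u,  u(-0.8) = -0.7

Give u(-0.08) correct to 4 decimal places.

Midpoint: k1 = f(t_n, u_n); k2 = f(t_n + h/2, u_n + (h/2)·k1); u_{n+1} = u_n + h·k2.
t=-0.800000, u=-0.700000:
  k1 = f(-0.800000, -0.700000) = 0.806400
  k2 = f(-0.620000, -0.554848) = 0.495368
  u ← -0.700000 + 0.36·0.495368 = -0.521667
t=-0.440000, u=-0.521667:
  k1 = f(-0.440000, -0.521667) = 0.330528
  k2 = f(-0.260000, -0.462172) = 0.173037
  u ← -0.521667 + 0.36·0.173037 = -0.459374
u(-0.08) ≈ -0.4594

-0.4594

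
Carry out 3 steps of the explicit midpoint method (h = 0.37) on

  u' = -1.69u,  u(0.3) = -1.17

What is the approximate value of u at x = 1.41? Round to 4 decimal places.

-0.2169

Midpoint: k1 = f(x_n, u_n); k2 = f(x_n + h/2, u_n + (h/2)·k1); u_{n+1} = u_n + h·k2.
x=0.300000, u=-1.170000:
  k1 = f(0.300000, -1.170000) = 1.977300
  k2 = f(0.485000, -0.804199) = 1.359097
  u ← -1.170000 + 0.37·1.359097 = -0.667134
x=0.670000, u=-0.667134:
  k1 = f(0.670000, -0.667134) = 1.127457
  k2 = f(0.855000, -0.458555) = 0.774957
  u ← -0.667134 + 0.37·0.774957 = -0.380400
x=1.040000, u=-0.380400:
  k1 = f(1.040000, -0.380400) = 0.642876
  k2 = f(1.225000, -0.261468) = 0.441881
  u ← -0.380400 + 0.37·0.441881 = -0.216904
u(1.41) ≈ -0.2169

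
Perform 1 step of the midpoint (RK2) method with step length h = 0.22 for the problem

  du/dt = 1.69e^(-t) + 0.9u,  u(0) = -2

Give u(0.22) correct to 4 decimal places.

Midpoint: k1 = f(t_n, u_n); k2 = f(t_n + h/2, u_n + (h/2)·k1); u_{n+1} = u_n + h·k2.
t=0.000000, u=-2.000000:
  k1 = f(0.000000, -2.000000) = -0.110000
  k2 = f(0.110000, -2.012100) = -0.296930
  u ← -2.000000 + 0.22·(-0.296930) = -2.065325
u(0.22) ≈ -2.0653

-2.0653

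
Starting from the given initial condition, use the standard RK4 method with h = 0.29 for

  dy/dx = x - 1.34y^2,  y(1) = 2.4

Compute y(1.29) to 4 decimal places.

RK4: k1 = f(x_n, y_n); k2 = f(x_n + h/2, y_n + (h/2)·k1); k3 = f(x_n + h/2, y_n + (h/2)·k2); k4 = f(x_n + h, y_n + h·k3); y_{n+1} = y_n + (h/6)·(k1 + 2k2 + 2k3 + k4).
x=1.000000, y=2.400000:
  k1 = f(1.000000, 2.400000) = -6.718400
  k2 = f(1.145000, 1.425832) = -1.579216
  k3 = f(1.145000, 2.171014) = -5.170823
  k4 = f(1.290000, 0.900461) = 0.203487
  y ← 2.400000 + (0.29/6)·(k1 + 2k2 + 2k3 + k4) = 1.432609
y(1.29) ≈ 1.4326

1.4326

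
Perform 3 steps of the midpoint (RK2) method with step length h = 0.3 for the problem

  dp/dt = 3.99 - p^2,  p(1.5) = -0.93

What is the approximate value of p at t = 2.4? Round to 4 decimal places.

Midpoint: k1 = f(t_n, p_n); k2 = f(t_n + h/2, p_n + (h/2)·k1); p_{n+1} = p_n + h·k2.
t=1.500000, p=-0.930000:
  k1 = f(1.500000, -0.930000) = 3.125100
  k2 = f(1.650000, -0.461235) = 3.777262
  p ← -0.930000 + 0.3·3.777262 = 0.203179
t=1.800000, p=0.203179:
  k1 = f(1.800000, 0.203179) = 3.948718
  k2 = f(1.950000, 0.795486) = 3.357201
  p ← 0.203179 + 0.3·3.357201 = 1.210339
t=2.100000, p=1.210339:
  k1 = f(2.100000, 1.210339) = 2.525079
  k2 = f(2.250000, 1.589101) = 1.464758
  p ← 1.210339 + 0.3·1.464758 = 1.649767
p(2.4) ≈ 1.6498

1.6498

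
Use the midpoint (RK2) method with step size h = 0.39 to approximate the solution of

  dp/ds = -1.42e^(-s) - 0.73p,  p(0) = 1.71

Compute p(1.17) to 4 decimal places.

0.1575

Midpoint: k1 = f(s_n, p_n); k2 = f(s_n + h/2, p_n + (h/2)·k1); p_{n+1} = p_n + h·k2.
s=0.000000, p=1.710000:
  k1 = f(0.000000, 1.710000) = -2.668300
  k2 = f(0.195000, 1.189681) = -2.036893
  p ← 1.710000 + 0.39·(-2.036893) = 0.915612
s=0.390000, p=0.915612:
  k1 = f(0.390000, 0.915612) = -1.629817
  k2 = f(0.585000, 0.597797) = -1.227482
  p ← 0.915612 + 0.39·(-1.227482) = 0.436894
s=0.780000, p=0.436894:
  k1 = f(0.780000, 0.436894) = -0.969869
  k2 = f(0.975000, 0.247769) = -0.716485
  p ← 0.436894 + 0.39·(-0.716485) = 0.157465
p(1.17) ≈ 0.1575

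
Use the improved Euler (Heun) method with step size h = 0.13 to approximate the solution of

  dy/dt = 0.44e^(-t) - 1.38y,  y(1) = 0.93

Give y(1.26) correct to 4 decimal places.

0.6817

Heun: k1 = f(t_n, y_n); k2 = f(t_n + h, y_n + h·k1); y_{n+1} = y_n + (h/2)·(k1 + k2).
t=1.000000, y=0.930000:
  k1 = f(1.000000, 0.930000) = -1.121533
  k2 = f(1.130000, 0.784201) = -0.940062
  y ← 0.930000 + (0.13/2)·(-1.121533 + (-0.940062)) = 0.795996
t=1.130000, y=0.795996:
  k1 = f(1.130000, 0.795996) = -0.956340
  k2 = f(1.260000, 0.671672) = -0.802100
  y ← 0.795996 + (0.13/2)·(-0.956340 + (-0.802100)) = 0.681698
y(1.26) ≈ 0.6817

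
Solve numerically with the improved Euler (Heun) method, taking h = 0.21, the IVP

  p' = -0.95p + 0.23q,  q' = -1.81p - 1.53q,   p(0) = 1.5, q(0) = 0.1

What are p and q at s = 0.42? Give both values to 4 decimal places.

Heun on (p,q): k1 = f(s_n, state_n); k2 = f(s_n + h, state_n + h·k1); state_{n+1} = state_n + (h/2)·(k1 + k2).
0.000000: (1.500000, 0.100000)
  k1 = (-1.402000, -2.868000)
  predictor → (1.205580, -0.502280)
  k2 = (-1.260825, -1.413611)
  → (1.220403, -0.349569)
0.210000: (1.220403, -0.349569)
  k1 = (-1.239784, -1.674089)
  predictor → (0.960049, -0.701128)
  k2 = (-1.073306, -0.664962)
  → (0.977529, -0.595170)
(p(0.42), q(0.42)) ≈ (0.9775, -0.5952)

0.9775, -0.5952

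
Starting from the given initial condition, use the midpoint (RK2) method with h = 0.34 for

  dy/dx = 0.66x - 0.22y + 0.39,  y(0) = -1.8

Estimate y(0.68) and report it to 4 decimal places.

-1.1570

Midpoint: k1 = f(x_n, y_n); k2 = f(x_n + h/2, y_n + (h/2)·k1); y_{n+1} = y_n + h·k2.
x=0.000000, y=-1.800000:
  k1 = f(0.000000, -1.800000) = 0.786000
  k2 = f(0.170000, -1.666380) = 0.868804
  y ← -1.800000 + 0.34·0.868804 = -1.504607
x=0.340000, y=-1.504607:
  k1 = f(0.340000, -1.504607) = 0.945413
  k2 = f(0.510000, -1.343886) = 1.022255
  y ← -1.504607 + 0.34·1.022255 = -1.157040
y(0.68) ≈ -1.1570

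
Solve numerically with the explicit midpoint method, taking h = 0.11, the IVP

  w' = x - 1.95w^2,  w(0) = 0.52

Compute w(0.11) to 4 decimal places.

Midpoint: k1 = f(x_n, w_n); k2 = f(x_n + h/2, w_n + (h/2)·k1); w_{n+1} = w_n + h·k2.
x=0.000000, w=0.520000:
  k1 = f(0.000000, 0.520000) = -0.527280
  k2 = f(0.055000, 0.491000) = -0.415107
  w ← 0.520000 + 0.11·(-0.415107) = 0.474338
w(0.11) ≈ 0.4743

0.4743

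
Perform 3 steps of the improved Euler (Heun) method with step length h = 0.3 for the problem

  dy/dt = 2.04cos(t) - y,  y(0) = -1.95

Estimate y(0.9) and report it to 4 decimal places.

0.1824

Heun: k1 = f(t_n, y_n); k2 = f(t_n + h, y_n + h·k1); y_{n+1} = y_n + (h/2)·(k1 + k2).
t=0.000000, y=-1.950000:
  k1 = f(0.000000, -1.950000) = 3.990000
  k2 = f(0.300000, -0.753000) = 2.701886
  y ← -1.950000 + (0.3/2)·(3.990000 + 2.701886) = -0.946217
t=0.300000, y=-0.946217:
  k1 = f(0.300000, -0.946217) = 2.895103
  k2 = f(0.600000, -0.077686) = 1.761371
  y ← -0.946217 + (0.3/2)·(2.895103 + 1.761371) = -0.247746
t=0.600000, y=-0.247746:
  k1 = f(0.600000, -0.247746) = 1.931431
  k2 = f(0.900000, 0.331683) = 0.936401
  y ← -0.247746 + (0.3/2)·(1.931431 + 0.936401) = 0.182429
y(0.9) ≈ 0.1824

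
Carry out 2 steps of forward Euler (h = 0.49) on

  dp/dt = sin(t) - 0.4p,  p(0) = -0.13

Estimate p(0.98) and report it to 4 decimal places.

Euler: p_{n+1} = p_n + h·f(t_n, p_n).
t=0.000000, p=-0.130000: f=0.052000 → p ← -0.130000 + 0.49·0.052000 = -0.104520
t=0.490000, p=-0.104520: f=0.512434 → p ← -0.104520 + 0.49·0.512434 = 0.146573
p(0.98) ≈ 0.1466

0.1466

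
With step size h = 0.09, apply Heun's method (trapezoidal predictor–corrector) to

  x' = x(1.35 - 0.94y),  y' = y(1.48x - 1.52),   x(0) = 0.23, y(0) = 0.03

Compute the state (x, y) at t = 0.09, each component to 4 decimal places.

Heun on (x,y): k1 = f(t_n, state_n); k2 = f(t_n + h, state_n + h·k1); state_{n+1} = state_n + (h/2)·(k1 + k2).
0.000000: (0.230000, 0.030000)
  k1 = (0.304014, -0.035388)
  predictor → (0.257361, 0.026815)
  k2 = (0.340951, -0.030545)
  → (0.259023, 0.027033)
(x(0.09), y(0.09)) ≈ (0.2590, 0.0270)

0.2590, 0.0270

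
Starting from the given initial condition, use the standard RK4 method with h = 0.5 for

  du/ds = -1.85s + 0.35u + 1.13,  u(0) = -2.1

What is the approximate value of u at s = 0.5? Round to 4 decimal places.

RK4: k1 = f(s_n, u_n); k2 = f(s_n + h/2, u_n + (h/2)·k1); k3 = f(s_n + h/2, u_n + (h/2)·k2); k4 = f(s_n + h, u_n + h·k3); u_{n+1} = u_n + (h/6)·(k1 + 2k2 + 2k3 + k4).
s=0.000000, u=-2.100000:
  k1 = f(0.000000, -2.100000) = 0.395000
  k2 = f(0.250000, -2.001250) = -0.032938
  k3 = f(0.250000, -2.108234) = -0.070382
  k4 = f(0.500000, -2.135191) = -0.542317
  u ← -2.100000 + (0.5/6)·(k1 + 2k2 + 2k3 + k4) = -2.129496
u(0.5) ≈ -2.1295

-2.1295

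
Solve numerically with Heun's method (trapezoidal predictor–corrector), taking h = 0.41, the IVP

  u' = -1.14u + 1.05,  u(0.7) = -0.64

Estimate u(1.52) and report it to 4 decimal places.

Heun: k1 = f(x_n, u_n); k2 = f(x_n + h, u_n + h·k1); u_{n+1} = u_n + (h/2)·(k1 + k2).
x=0.700000, u=-0.640000:
  k1 = f(0.700000, -0.640000) = 1.779600
  k2 = f(1.110000, 0.089636) = 0.947815
  u ← -0.640000 + (0.41/2)·(1.779600 + 0.947815) = -0.080880
x=1.110000, u=-0.080880:
  k1 = f(1.110000, -0.080880) = 1.142203
  k2 = f(1.520000, 0.387423) = 0.608337
  u ← -0.080880 + (0.41/2)·(1.142203 + 0.608337) = 0.277981
u(1.52) ≈ 0.2780

0.2780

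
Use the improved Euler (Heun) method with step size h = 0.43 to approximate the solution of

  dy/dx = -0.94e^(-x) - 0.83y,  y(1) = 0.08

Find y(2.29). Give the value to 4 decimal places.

Heun: k1 = f(x_n, y_n); k2 = f(x_n + h, y_n + h·k1); y_{n+1} = y_n + (h/2)·(k1 + k2).
x=1.000000, y=0.080000:
  k1 = f(1.000000, 0.080000) = -0.412207
  k2 = f(1.430000, -0.097249) = -0.144234
  y ← 0.080000 + (0.43/2)·(-0.412207 + (-0.144234)) = -0.039635
x=1.430000, y=-0.039635:
  k1 = f(1.430000, -0.039635) = -0.192054
  k2 = f(1.860000, -0.122218) = -0.044892
  y ← -0.039635 + (0.43/2)·(-0.192054 + (-0.044892)) = -0.090578
x=1.860000, y=-0.090578:
  k1 = f(1.860000, -0.090578) = -0.071153
  k2 = f(2.290000, -0.121174) = 0.005384
  y ← -0.090578 + (0.43/2)·(-0.071153 + 0.005384) = -0.104718
y(2.29) ≈ -0.1047

-0.1047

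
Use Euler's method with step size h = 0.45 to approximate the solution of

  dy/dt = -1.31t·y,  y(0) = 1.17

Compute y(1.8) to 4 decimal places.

Euler: y_{n+1} = y_n + h·f(t_n, y_n).
t=0.000000, y=1.170000: f=0.000000 → y ← 1.170000 + 0.45·0.000000 = 1.170000
t=0.450000, y=1.170000: f=-0.689715 → y ← 1.170000 + 0.45·(-0.689715) = 0.859628
t=0.900000, y=0.859628: f=-1.013502 → y ← 0.859628 + 0.45·(-1.013502) = 0.403552
t=1.350000, y=0.403552: f=-0.713683 → y ← 0.403552 + 0.45·(-0.713683) = 0.082395
y(1.8) ≈ 0.0824

0.0824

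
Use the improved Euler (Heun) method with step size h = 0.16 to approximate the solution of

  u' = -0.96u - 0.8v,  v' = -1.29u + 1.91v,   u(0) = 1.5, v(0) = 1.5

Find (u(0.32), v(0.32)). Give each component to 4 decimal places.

0.7228, 2.0976

Heun on (u,v): k1 = f(s_n, state_n); k2 = f(s_n + h, state_n + h·k1); state_{n+1} = state_n + (h/2)·(k1 + k2).
0.000000: (1.500000, 1.500000)
  k1 = (-2.640000, 0.930000)
  predictor → (1.077600, 1.648800)
  k2 = (-2.353536, 1.759104)
  → (1.100517, 1.715128)
0.160000: (1.100517, 1.715128)
  k1 = (-2.428599, 1.856228)
  predictor → (0.711941, 2.012125)
  k2 = (-2.293163, 2.924754)
  → (0.722776, 2.097607)
(u(0.32), v(0.32)) ≈ (0.7228, 2.0976)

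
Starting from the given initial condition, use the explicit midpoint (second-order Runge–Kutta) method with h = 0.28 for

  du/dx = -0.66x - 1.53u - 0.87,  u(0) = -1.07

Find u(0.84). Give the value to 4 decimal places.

Midpoint: k1 = f(x_n, u_n); k2 = f(x_n + h/2, u_n + (h/2)·k1); u_{n+1} = u_n + h·k2.
x=0.000000, u=-1.070000:
  k1 = f(0.000000, -1.070000) = 0.767100
  k2 = f(0.140000, -0.962606) = 0.510387
  u ← -1.070000 + 0.28·0.510387 = -0.927092
x=0.280000, u=-0.927092:
  k1 = f(0.280000, -0.927092) = 0.363650
  k2 = f(0.420000, -0.876181) = 0.193356
  u ← -0.927092 + 0.28·0.193356 = -0.872952
x=0.560000, u=-0.872952:
  k1 = f(0.560000, -0.872952) = 0.096016
  k2 = f(0.700000, -0.859510) = -0.016950
  u ← -0.872952 + 0.28·(-0.016950) = -0.877698
u(0.84) ≈ -0.8777

-0.8777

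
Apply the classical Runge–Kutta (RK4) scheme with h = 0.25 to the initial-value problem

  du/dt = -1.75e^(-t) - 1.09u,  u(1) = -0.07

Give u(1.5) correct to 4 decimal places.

-0.2315

RK4: k1 = f(t_n, u_n); k2 = f(t_n + h/2, u_n + (h/2)·k1); k3 = f(t_n + h/2, u_n + (h/2)·k2); k4 = f(t_n + h, u_n + h·k3); u_{n+1} = u_n + (h/6)·(k1 + 2k2 + 2k3 + k4).
t=1.000000, u=-0.070000:
  k1 = f(1.000000, -0.070000) = -0.567489
  k2 = f(1.125000, -0.140936) = -0.414521
  k3 = f(1.125000, -0.121815) = -0.435363
  k4 = f(1.250000, -0.178841) = -0.306447
  u ← -0.070000 + (0.25/6)·(k1 + 2k2 + 2k3 + k4) = -0.177238
t=1.250000, u=-0.177238:
  k1 = f(1.250000, -0.177238) = -0.308194
  k2 = f(1.375000, -0.215762) = -0.207289
  k3 = f(1.375000, -0.203149) = -0.221037
  k4 = f(1.500000, -0.232497) = -0.137056
  u ← -0.177238 + (0.25/6)·(k1 + 2k2 + 2k3 + k4) = -0.231484
u(1.5) ≈ -0.2315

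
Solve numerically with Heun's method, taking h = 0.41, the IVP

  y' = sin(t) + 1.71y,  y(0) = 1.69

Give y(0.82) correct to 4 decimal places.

Heun: k1 = f(t_n, y_n); k2 = f(t_n + h, y_n + h·k1); y_{n+1} = y_n + (h/2)·(k1 + k2).
t=0.000000, y=1.690000:
  k1 = f(0.000000, 1.690000) = 2.889900
  k2 = f(0.410000, 2.874859) = 5.314618
  y ← 1.690000 + (0.41/2)·(2.889900 + 5.314618) = 3.371926
t=0.410000, y=3.371926:
  k1 = f(0.410000, 3.371926) = 6.164603
  k2 = f(0.820000, 5.899414) = 10.819143
  y ← 3.371926 + (0.41/2)·(6.164603 + 10.819143) = 6.853594
y(0.82) ≈ 6.8536

6.8536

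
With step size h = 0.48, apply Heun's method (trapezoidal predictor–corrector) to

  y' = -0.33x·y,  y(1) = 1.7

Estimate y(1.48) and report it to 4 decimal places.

Heun: k1 = f(x_n, y_n); k2 = f(x_n + h, y_n + h·k1); y_{n+1} = y_n + (h/2)·(k1 + k2).
x=1.000000, y=1.700000:
  k1 = f(1.000000, 1.700000) = -0.561000
  k2 = f(1.480000, 1.430720) = -0.698764
  y ← 1.700000 + (0.48/2)·(-0.561000 + (-0.698764)) = 1.397657
y(1.48) ≈ 1.3977

1.3977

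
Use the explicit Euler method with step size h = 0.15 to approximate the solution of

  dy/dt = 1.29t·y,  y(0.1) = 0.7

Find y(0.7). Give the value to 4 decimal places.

0.8917

Euler: y_{n+1} = y_n + h·f(t_n, y_n).
t=0.100000, y=0.700000: f=0.090300 → y ← 0.700000 + 0.15·0.090300 = 0.713545
t=0.250000, y=0.713545: f=0.230118 → y ← 0.713545 + 0.15·0.230118 = 0.748063
t=0.400000, y=0.748063: f=0.386000 → y ← 0.748063 + 0.15·0.386000 = 0.805963
t=0.550000, y=0.805963: f=0.571831 → y ← 0.805963 + 0.15·0.571831 = 0.891737
y(0.7) ≈ 0.8917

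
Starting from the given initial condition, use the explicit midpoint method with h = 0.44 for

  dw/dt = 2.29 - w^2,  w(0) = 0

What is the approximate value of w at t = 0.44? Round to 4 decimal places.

0.8959

Midpoint: k1 = f(t_n, w_n); k2 = f(t_n + h/2, w_n + (h/2)·k1); w_{n+1} = w_n + h·k2.
t=0.000000, w=0.000000:
  k1 = f(0.000000, 0.000000) = 2.290000
  k2 = f(0.220000, 0.503800) = 2.036186
  w ← 0.000000 + 0.44·2.036186 = 0.895922
w(0.44) ≈ 0.8959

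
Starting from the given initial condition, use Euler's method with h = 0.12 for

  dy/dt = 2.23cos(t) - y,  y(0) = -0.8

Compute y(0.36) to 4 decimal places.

Euler: y_{n+1} = y_n + h·f(t_n, y_n).
t=0.000000, y=-0.800000: f=3.030000 → y ← -0.800000 + 0.12·3.030000 = -0.436400
t=0.120000, y=-0.436400: f=2.650363 → y ← -0.436400 + 0.12·2.650363 = -0.118356
t=0.240000, y=-0.118356: f=2.284440 → y ← -0.118356 + 0.12·2.284440 = 0.155776
y(0.36) ≈ 0.1558

0.1558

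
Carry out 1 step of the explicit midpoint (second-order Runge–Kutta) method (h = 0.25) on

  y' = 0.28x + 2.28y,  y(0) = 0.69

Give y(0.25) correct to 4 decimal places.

Midpoint: k1 = f(x_n, y_n); k2 = f(x_n + h/2, y_n + (h/2)·k1); y_{n+1} = y_n + h·k2.
x=0.000000, y=0.690000:
  k1 = f(0.000000, 0.690000) = 1.573200
  k2 = f(0.125000, 0.886650) = 2.056562
  y ← 0.690000 + 0.25·2.056562 = 1.204140
y(0.25) ≈ 1.2041

1.2041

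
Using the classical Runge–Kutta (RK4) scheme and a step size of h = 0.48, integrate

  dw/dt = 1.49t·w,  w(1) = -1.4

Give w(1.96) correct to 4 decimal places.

-11.4928

RK4: k1 = f(t_n, w_n); k2 = f(t_n + h/2, w_n + (h/2)·k1); k3 = f(t_n + h/2, w_n + (h/2)·k2); k4 = f(t_n + h, w_n + h·k3); w_{n+1} = w_n + (h/6)·(k1 + 2k2 + 2k3 + k4).
t=1.000000, w=-1.400000:
  k1 = f(1.000000, -1.400000) = -2.086000
  k2 = f(1.240000, -1.900640) = -3.511622
  k3 = f(1.240000, -2.242789) = -4.143778
  k4 = f(1.480000, -3.389013) = -7.473452
  w ← -1.400000 + (0.48/6)·(k1 + 2k2 + 2k3 + k4) = -3.389620
t=1.480000, w=-3.389620:
  k1 = f(1.480000, -3.389620) = -7.474790
  k2 = f(1.720000, -5.183570) = -13.284453
  k3 = f(1.720000, -6.577889) = -16.857814
  k4 = f(1.960000, -11.481371) = -33.530195
  w ← -3.389620 + (0.48/6)·(k1 + 2k2 + 2k3 + k4) = -11.492782
w(1.96) ≈ -11.4928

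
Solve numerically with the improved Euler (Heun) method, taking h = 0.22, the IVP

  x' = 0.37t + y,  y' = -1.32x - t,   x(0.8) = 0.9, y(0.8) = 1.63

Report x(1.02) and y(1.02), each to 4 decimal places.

Heun on (x,y): k1 = f(t_n, state_n); k2 = f(t_n + h, state_n + h·k1); state_{n+1} = state_n + (h/2)·(k1 + k2).
0.800000: (0.900000, 1.630000)
  k1 = (1.926000, -1.988000)
  predictor → (1.323720, 1.192640)
  k2 = (1.570040, -2.767310)
  → (1.284564, 1.106916)
(x(1.02), y(1.02)) ≈ (1.2846, 1.1069)

1.2846, 1.1069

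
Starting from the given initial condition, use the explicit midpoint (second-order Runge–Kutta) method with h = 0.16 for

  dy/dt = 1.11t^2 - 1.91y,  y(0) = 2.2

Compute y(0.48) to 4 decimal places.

0.9288

Midpoint: k1 = f(t_n, y_n); k2 = f(t_n + h/2, y_n + (h/2)·k1); y_{n+1} = y_n + h·k2.
t=0.000000, y=2.200000:
  k1 = f(0.000000, 2.200000) = -4.202000
  k2 = f(0.080000, 1.863840) = -3.552830
  y ← 2.200000 + 0.16·(-3.552830) = 1.631547
t=0.160000, y=1.631547:
  k1 = f(0.160000, 1.631547) = -3.087839
  k2 = f(0.240000, 1.384520) = -2.580497
  y ← 1.631547 + 0.16·(-2.580497) = 1.218668
t=0.320000, y=1.218668:
  k1 = f(0.320000, 1.218668) = -2.213991
  k2 = f(0.400000, 1.041548) = -1.811757
  y ← 1.218668 + 0.16·(-1.811757) = 0.928786
y(0.48) ≈ 0.9288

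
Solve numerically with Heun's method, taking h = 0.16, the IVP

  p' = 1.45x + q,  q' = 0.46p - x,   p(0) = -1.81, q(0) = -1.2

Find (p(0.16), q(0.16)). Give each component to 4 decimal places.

-1.9941, -1.3531

Heun on (p,q): k1 = f(x_n, state_n); k2 = f(x_n + h, state_n + h·k1); state_{n+1} = state_n + (h/2)·(k1 + k2).
0.000000: (-1.810000, -1.200000)
  k1 = (-1.200000, -0.832600)
  predictor → (-2.002000, -1.333216)
  k2 = (-1.101216, -1.080920)
  → (-1.994097, -1.353082)
(p(0.16), q(0.16)) ≈ (-1.9941, -1.3531)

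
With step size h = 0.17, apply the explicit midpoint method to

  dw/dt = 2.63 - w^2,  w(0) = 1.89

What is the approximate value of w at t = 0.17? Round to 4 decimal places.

Midpoint: k1 = f(t_n, w_n); k2 = f(t_n + h/2, w_n + (h/2)·k1); w_{n+1} = w_n + h·k2.
t=0.000000, w=1.890000:
  k1 = f(0.000000, 1.890000) = -0.942100
  k2 = f(0.085000, 1.809921) = -0.645816
  w ← 1.890000 + 0.17·(-0.645816) = 1.780211
w(0.17) ≈ 1.7802

1.7802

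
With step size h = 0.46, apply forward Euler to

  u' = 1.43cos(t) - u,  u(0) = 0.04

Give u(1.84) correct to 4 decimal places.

Euler: u_{n+1} = u_n + h·f(t_n, u_n).
t=0.000000, u=0.040000: f=1.390000 → u ← 0.040000 + 0.46·1.390000 = 0.679400
t=0.460000, u=0.679400: f=0.601955 → u ← 0.679400 + 0.46·0.601955 = 0.956299
t=0.920000, u=0.956299: f=-0.089977 → u ← 0.956299 + 0.46·(-0.089977) = 0.914910
t=1.380000, u=0.914910: f=-0.643724 → u ← 0.914910 + 0.46·(-0.643724) = 0.618797
u(1.84) ≈ 0.6188

0.6188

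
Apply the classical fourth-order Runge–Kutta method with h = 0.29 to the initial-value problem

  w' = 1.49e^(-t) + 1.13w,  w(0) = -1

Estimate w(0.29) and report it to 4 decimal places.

-0.9404

RK4: k1 = f(t_n, w_n); k2 = f(t_n + h/2, w_n + (h/2)·k1); k3 = f(t_n + h/2, w_n + (h/2)·k2); k4 = f(t_n + h, w_n + h·k3); w_{n+1} = w_n + (h/6)·(k1 + 2k2 + 2k3 + k4).
t=0.000000, w=-1.000000:
  k1 = f(0.000000, -1.000000) = 0.360000
  k2 = f(0.145000, -0.947800) = 0.217869
  k3 = f(0.145000, -0.968409) = 0.194581
  k4 = f(0.290000, -0.943571) = 0.048677
  w ← -1.000000 + (0.29/6)·(k1 + 2k2 + 2k3 + k4) = -0.940377
w(0.29) ≈ -0.9404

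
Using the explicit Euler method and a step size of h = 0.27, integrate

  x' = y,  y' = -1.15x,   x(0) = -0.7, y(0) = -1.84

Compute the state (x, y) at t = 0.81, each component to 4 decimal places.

Euler on (x,y): x_{n+1} = x_n + h·x', y_{n+1} = y_n + h·y'.
0.000000: (-0.700000, -1.840000); f=(-1.840000, 0.805000) → (-1.196800, -1.622650)
0.270000: (-1.196800, -1.622650); f=(-1.622650, 1.376320) → (-1.634916, -1.251044)
0.540000: (-1.634916, -1.251044); f=(-1.251044, 1.880153) → (-1.972697, -0.743402)
(x(0.81), y(0.81)) ≈ (-1.9727, -0.7434)

-1.9727, -0.7434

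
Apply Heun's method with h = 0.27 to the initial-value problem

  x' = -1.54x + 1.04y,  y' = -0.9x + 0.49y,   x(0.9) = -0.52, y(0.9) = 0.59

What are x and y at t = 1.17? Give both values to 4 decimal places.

-0.1888, 0.7615

Heun on (x,y): k1 = f(t_n, state_n); k2 = f(t_n + h, state_n + h·k1); state_{n+1} = state_n + (h/2)·(k1 + k2).
0.900000: (-0.520000, 0.590000)
  k1 = (1.414400, 0.757100)
  predictor → (-0.138112, 0.794417)
  k2 = (1.038886, 0.513565)
  → (-0.188806, 0.761540)
(x(1.17), y(1.17)) ≈ (-0.1888, 0.7615)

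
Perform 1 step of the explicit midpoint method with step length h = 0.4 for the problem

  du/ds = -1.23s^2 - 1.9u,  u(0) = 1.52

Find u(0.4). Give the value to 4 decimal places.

0.7841

Midpoint: k1 = f(s_n, u_n); k2 = f(s_n + h/2, u_n + (h/2)·k1); u_{n+1} = u_n + h·k2.
s=0.000000, u=1.520000:
  k1 = f(0.000000, 1.520000) = -2.888000
  k2 = f(0.200000, 0.942400) = -1.839760
  u ← 1.520000 + 0.4·(-1.839760) = 0.784096
u(0.4) ≈ 0.7841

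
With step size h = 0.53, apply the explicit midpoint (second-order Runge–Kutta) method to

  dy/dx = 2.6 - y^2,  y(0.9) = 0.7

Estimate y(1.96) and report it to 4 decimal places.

1.3900

Midpoint: k1 = f(x_n, y_n); k2 = f(x_n + h/2, y_n + (h/2)·k1); y_{n+1} = y_n + h·k2.
x=0.900000, y=0.700000:
  k1 = f(0.900000, 0.700000) = 2.110000
  k2 = f(1.165000, 1.259150) = 1.014541
  y ← 0.700000 + 0.53·1.014541 = 1.237707
x=1.430000, y=1.237707:
  k1 = f(1.430000, 1.237707) = 1.068082
  k2 = f(1.695000, 1.520749) = 0.287324
  y ← 1.237707 + 0.53·0.287324 = 1.389989
y(1.96) ≈ 1.3900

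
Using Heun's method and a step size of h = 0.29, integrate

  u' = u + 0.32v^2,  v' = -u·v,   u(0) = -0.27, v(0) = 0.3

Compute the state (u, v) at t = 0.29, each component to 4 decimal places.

-0.3494, 0.3277

Heun on (u,v): k1 = f(t_n, state_n); k2 = f(t_n + h, state_n + h·k1); state_{n+1} = state_n + (h/2)·(k1 + k2).
0.000000: (-0.270000, 0.300000)
  k1 = (-0.241200, 0.081000)
  predictor → (-0.339948, 0.323490)
  k2 = (-0.306461, 0.109970)
  → (-0.349411, 0.327691)
(u(0.29), v(0.29)) ≈ (-0.3494, 0.3277)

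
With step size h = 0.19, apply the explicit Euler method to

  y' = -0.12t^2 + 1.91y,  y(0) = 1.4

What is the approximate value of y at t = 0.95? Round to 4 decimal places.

6.5519

Euler: y_{n+1} = y_n + h·f(t_n, y_n).
t=0.000000, y=1.400000: f=2.674000 → y ← 1.400000 + 0.19·2.674000 = 1.908060
t=0.190000, y=1.908060: f=3.640063 → y ← 1.908060 + 0.19·3.640063 = 2.599672
t=0.380000, y=2.599672: f=4.948045 → y ← 2.599672 + 0.19·4.948045 = 3.539801
t=0.570000, y=3.539801: f=6.722031 → y ← 3.539801 + 0.19·6.722031 = 4.816986
t=0.760000, y=4.816986: f=9.131132 → y ← 4.816986 + 0.19·9.131132 = 6.551901
y(0.95) ≈ 6.5519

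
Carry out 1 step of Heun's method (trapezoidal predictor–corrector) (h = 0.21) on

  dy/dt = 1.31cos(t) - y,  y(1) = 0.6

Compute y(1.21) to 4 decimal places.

Heun: k1 = f(t_n, y_n); k2 = f(t_n + h, y_n + h·k1); y_{n+1} = y_n + (h/2)·(k1 + k2).
t=1.000000, y=0.600000:
  k1 = f(1.000000, 0.600000) = 0.107796
  k2 = f(1.210000, 0.622637) = -0.160182
  y ← 0.600000 + (0.21/2)·(0.107796 + (-0.160182)) = 0.594499
y(1.21) ≈ 0.5945

0.5945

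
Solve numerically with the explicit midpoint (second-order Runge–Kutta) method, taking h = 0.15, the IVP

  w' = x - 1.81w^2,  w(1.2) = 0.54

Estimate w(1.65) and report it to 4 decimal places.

Midpoint: k1 = f(x_n, w_n); k2 = f(x_n + h/2, w_n + (h/2)·k1); w_{n+1} = w_n + h·k2.
x=1.200000, w=0.540000:
  k1 = f(1.200000, 0.540000) = 0.672204
  k2 = f(1.275000, 0.590415) = 0.644052
  w ← 0.540000 + 0.15·0.644052 = 0.636608
x=1.350000, w=0.636608:
  k1 = f(1.350000, 0.636608) = 0.616462
  k2 = f(1.425000, 0.682842) = 0.581044
  w ← 0.636608 + 0.15·0.581044 = 0.723764
x=1.500000, w=0.723764:
  k1 = f(1.500000, 0.723764) = 0.551859
  k2 = f(1.575000, 0.765154) = 0.515317
  w ← 0.723764 + 0.15·0.515317 = 0.801062
w(1.65) ≈ 0.8011

0.8011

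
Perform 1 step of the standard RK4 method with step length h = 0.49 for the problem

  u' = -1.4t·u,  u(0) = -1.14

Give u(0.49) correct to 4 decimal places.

-0.9636

RK4: k1 = f(t_n, u_n); k2 = f(t_n + h/2, u_n + (h/2)·k1); k3 = f(t_n + h/2, u_n + (h/2)·k2); k4 = f(t_n + h, u_n + h·k3); u_{n+1} = u_n + (h/6)·(k1 + 2k2 + 2k3 + k4).
t=0.000000, u=-1.140000:
  k1 = f(0.000000, -1.140000) = 0.000000
  k2 = f(0.245000, -1.140000) = 0.391020
  k3 = f(0.245000, -1.044200) = 0.358161
  k4 = f(0.490000, -0.964501) = 0.661648
  u ← -1.140000 + (0.49/6)·(k1 + 2k2 + 2k3 + k4) = -0.963599
u(0.49) ≈ -0.9636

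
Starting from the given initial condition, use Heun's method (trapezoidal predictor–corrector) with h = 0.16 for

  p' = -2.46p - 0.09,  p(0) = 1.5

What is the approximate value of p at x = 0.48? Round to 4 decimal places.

Heun: k1 = f(x_n, p_n); k2 = f(x_n + h, p_n + h·k1); p_{n+1} = p_n + (h/2)·(k1 + k2).
x=0.000000, p=1.500000:
  k1 = f(0.000000, 1.500000) = -3.780000
  k2 = f(0.160000, 0.895200) = -2.292192
  p ← 1.500000 + (0.16/2)·(-3.780000 + (-2.292192)) = 1.014225
x=0.160000, p=1.014225:
  k1 = f(0.160000, 1.014225) = -2.584993
  k2 = f(0.320000, 0.600626) = -1.567540
  p ← 1.014225 + (0.16/2)·(-2.584993 + (-1.567540)) = 0.682022
x=0.320000, p=0.682022:
  k1 = f(0.320000, 0.682022) = -1.767774
  k2 = f(0.480000, 0.399178) = -1.071978
  p ← 0.682022 + (0.16/2)·(-1.767774 + (-1.071978)) = 0.454842
p(0.48) ≈ 0.4548

0.4548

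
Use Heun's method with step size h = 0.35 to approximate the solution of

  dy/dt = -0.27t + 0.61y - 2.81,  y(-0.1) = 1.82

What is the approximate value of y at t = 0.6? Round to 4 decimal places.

0.2973

Heun: k1 = f(t_n, y_n); k2 = f(t_n + h, y_n + h·k1); y_{n+1} = y_n + (h/2)·(k1 + k2).
t=-0.100000, y=1.820000:
  k1 = f(-0.100000, 1.820000) = -1.672800
  k2 = f(0.250000, 1.234520) = -2.124443
  y ← 1.820000 + (0.35/2)·(-1.672800 + (-2.124443)) = 1.155483
t=0.250000, y=1.155483:
  k1 = f(0.250000, 1.155483) = -2.172656
  k2 = f(0.600000, 0.395053) = -2.731018
  y ← 1.155483 + (0.35/2)·(-2.172656 + (-2.731018)) = 0.297340
y(0.6) ≈ 0.2973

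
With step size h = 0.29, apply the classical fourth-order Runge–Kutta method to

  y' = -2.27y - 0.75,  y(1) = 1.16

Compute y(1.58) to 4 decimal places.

0.0705

RK4: k1 = f(s_n, y_n); k2 = f(s_n + h/2, y_n + (h/2)·k1); k3 = f(s_n + h/2, y_n + (h/2)·k2); k4 = f(s_n + h, y_n + h·k3); y_{n+1} = y_n + (h/6)·(k1 + 2k2 + 2k3 + k4).
s=1.000000, y=1.160000:
  k1 = f(1.000000, 1.160000) = -3.383200
  k2 = f(1.145000, 0.669436) = -2.269620
  k3 = f(1.145000, 0.830905) = -2.636155
  k4 = f(1.290000, 0.395515) = -1.647819
  y ← 1.160000 + (0.29/6)·(k1 + 2k2 + 2k3 + k4) = 0.442609
s=1.290000, y=0.442609:
  k1 = f(1.290000, 0.442609) = -1.754723
  k2 = f(1.435000, 0.188174) = -1.177156
  k3 = f(1.435000, 0.271922) = -1.367262
  k4 = f(1.580000, 0.046103) = -0.854654
  y ← 0.442609 + (0.29/6)·(k1 + 2k2 + 2k3 + k4) = 0.070529
y(1.58) ≈ 0.0705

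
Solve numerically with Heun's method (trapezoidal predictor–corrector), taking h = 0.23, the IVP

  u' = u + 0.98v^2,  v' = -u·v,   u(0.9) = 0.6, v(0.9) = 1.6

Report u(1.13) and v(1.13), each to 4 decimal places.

Heun on (u,v): k1 = f(t_n, state_n); k2 = f(t_n + h, state_n + h·k1); state_{n+1} = state_n + (h/2)·(k1 + k2).
0.900000: (0.600000, 1.600000)
  k1 = (3.108800, -0.960000)
  predictor → (1.315024, 1.379200)
  k2 = (3.179173, -1.813681)
  → (1.323117, 1.281027)
(u(1.13), v(1.13)) ≈ (1.3231, 1.2810)

1.3231, 1.2810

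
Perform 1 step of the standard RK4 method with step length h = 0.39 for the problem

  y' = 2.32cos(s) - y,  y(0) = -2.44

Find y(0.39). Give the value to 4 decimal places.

RK4: k1 = f(s_n, y_n); k2 = f(s_n + h/2, y_n + (h/2)·k1); k3 = f(s_n + h/2, y_n + (h/2)·k2); k4 = f(s_n + h, y_n + h·k3); y_{n+1} = y_n + (h/6)·(k1 + 2k2 + 2k3 + k4).
s=0.000000, y=-2.440000:
  k1 = f(0.000000, -2.440000) = 4.760000
  k2 = f(0.195000, -1.511800) = 3.787831
  k3 = f(0.195000, -1.701373) = 3.977404
  k4 = f(0.390000, -0.888813) = 3.034602
  y ← -2.440000 + (0.39/6)·(k1 + 2k2 + 2k3 + k4) = -0.923870
y(0.39) ≈ -0.9239

-0.9239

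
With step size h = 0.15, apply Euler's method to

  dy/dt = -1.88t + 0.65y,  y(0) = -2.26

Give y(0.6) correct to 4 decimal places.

Euler: y_{n+1} = y_n + h·f(t_n, y_n).
t=0.000000, y=-2.260000: f=-1.469000 → y ← -2.260000 + 0.15·(-1.469000) = -2.480350
t=0.150000, y=-2.480350: f=-1.894227 → y ← -2.480350 + 0.15·(-1.894227) = -2.764484
t=0.300000, y=-2.764484: f=-2.360915 → y ← -2.764484 + 0.15·(-2.360915) = -3.118621
t=0.450000, y=-3.118621: f=-2.873104 → y ← -3.118621 + 0.15·(-2.873104) = -3.549587
y(0.6) ≈ -3.5496

-3.5496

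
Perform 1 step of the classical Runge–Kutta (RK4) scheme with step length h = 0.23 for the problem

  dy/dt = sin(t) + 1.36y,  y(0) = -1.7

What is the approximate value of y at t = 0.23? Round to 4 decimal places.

-2.2950

RK4: k1 = f(t_n, y_n); k2 = f(t_n + h/2, y_n + (h/2)·k1); k3 = f(t_n + h/2, y_n + (h/2)·k2); k4 = f(t_n + h, y_n + h·k3); y_{n+1} = y_n + (h/6)·(k1 + 2k2 + 2k3 + k4).
t=0.000000, y=-1.700000:
  k1 = f(0.000000, -1.700000) = -2.312000
  k2 = f(0.115000, -1.965880) = -2.558850
  k3 = f(0.115000, -1.994268) = -2.597457
  k4 = f(0.230000, -2.297415) = -2.896507
  y ← -1.700000 + (0.23/6)·(k1 + 2k2 + 2k3 + k4) = -2.294976
y(0.23) ≈ -2.2950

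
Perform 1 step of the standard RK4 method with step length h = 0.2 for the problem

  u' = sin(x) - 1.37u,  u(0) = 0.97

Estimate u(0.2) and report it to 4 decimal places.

RK4: k1 = f(x_n, u_n); k2 = f(x_n + h/2, u_n + (h/2)·k1); k3 = f(x_n + h/2, u_n + (h/2)·k2); k4 = f(x_n + h, u_n + h·k3); u_{n+1} = u_n + (h/6)·(k1 + 2k2 + 2k3 + k4).
x=0.000000, u=0.970000:
  k1 = f(0.000000, 0.970000) = -1.328900
  k2 = f(0.100000, 0.837110) = -1.047007
  k3 = f(0.100000, 0.865299) = -1.085627
  k4 = f(0.200000, 0.752875) = -0.832769
  u ← 0.970000 + (0.2/6)·(k1 + 2k2 + 2k3 + k4) = 0.755769
u(0.2) ≈ 0.7558

0.7558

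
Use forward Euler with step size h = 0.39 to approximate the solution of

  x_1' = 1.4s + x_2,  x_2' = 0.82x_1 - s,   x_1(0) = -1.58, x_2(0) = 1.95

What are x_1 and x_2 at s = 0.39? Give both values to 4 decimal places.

Euler on (x_1,x_2): x_1_{n+1} = x_1_n + h·x_1', x_2_{n+1} = x_2_n + h·x_2'.
0.000000: (-1.580000, 1.950000); f=(1.950000, -1.295600) → (-0.819500, 1.444716)
(x_1(0.39), x_2(0.39)) ≈ (-0.8195, 1.4447)

-0.8195, 1.4447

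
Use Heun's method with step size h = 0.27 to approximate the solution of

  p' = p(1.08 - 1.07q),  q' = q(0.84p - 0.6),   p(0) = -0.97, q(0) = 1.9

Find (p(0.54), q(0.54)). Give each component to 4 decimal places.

Heun on (p,q): k1 = f(x_n, state_n); k2 = f(x_n + h, state_n + h·k1); state_{n+1} = state_n + (h/2)·(k1 + k2).
0.000000: (-0.970000, 1.900000)
  k1 = (0.924410, -2.688120)
  predictor → (-0.720409, 1.174208)
  k2 = (0.127082, -1.415089)
  → (-0.828049, 1.346067)
0.270000: (-0.828049, 1.346067)
  k1 = (0.298339, -1.743911)
  predictor → (-0.747497, 0.875211)
  k2 = (-0.107284, -1.074669)
  → (-0.802256, 0.965558)
(p(0.54), q(0.54)) ≈ (-0.8023, 0.9656)

-0.8023, 0.9656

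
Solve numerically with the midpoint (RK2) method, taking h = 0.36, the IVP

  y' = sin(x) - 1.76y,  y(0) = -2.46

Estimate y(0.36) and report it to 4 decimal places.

-1.3307

Midpoint: k1 = f(x_n, y_n); k2 = f(x_n + h/2, y_n + (h/2)·k1); y_{n+1} = y_n + h·k2.
x=0.000000, y=-2.460000:
  k1 = f(0.000000, -2.460000) = 4.329600
  k2 = f(0.180000, -1.680672) = 3.137012
  y ← -2.460000 + 0.36·3.137012 = -1.330676
y(0.36) ≈ -1.3307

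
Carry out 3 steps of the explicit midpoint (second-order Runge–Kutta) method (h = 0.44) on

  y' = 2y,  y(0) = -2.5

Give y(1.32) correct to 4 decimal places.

-29.1346

Midpoint: k1 = f(t_n, y_n); k2 = f(t_n + h/2, y_n + (h/2)·k1); y_{n+1} = y_n + h·k2.
t=0.000000, y=-2.500000:
  k1 = f(0.000000, -2.500000) = -5.000000
  k2 = f(0.220000, -3.600000) = -7.200000
  y ← -2.500000 + 0.44·(-7.200000) = -5.668000
t=0.440000, y=-5.668000:
  k1 = f(0.440000, -5.668000) = -11.336000
  k2 = f(0.660000, -8.161920) = -16.323840
  y ← -5.668000 + 0.44·(-16.323840) = -12.850490
t=0.880000, y=-12.850490:
  k1 = f(0.880000, -12.850490) = -25.700979
  k2 = f(1.100000, -18.504705) = -37.009410
  y ← -12.850490 + 0.44·(-37.009410) = -29.134630
y(1.32) ≈ -29.1346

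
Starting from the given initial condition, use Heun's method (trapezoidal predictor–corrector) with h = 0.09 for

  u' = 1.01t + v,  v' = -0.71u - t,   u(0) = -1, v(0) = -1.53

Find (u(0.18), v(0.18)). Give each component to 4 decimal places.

-1.2475, -1.4017

Heun on (u,v): k1 = f(t_n, state_n); k2 = f(t_n + h, state_n + h·k1); state_{n+1} = state_n + (h/2)·(k1 + k2).
0.000000: (-1.000000, -1.530000)
  k1 = (-1.530000, 0.710000)
  predictor → (-1.137700, -1.466100)
  k2 = (-1.375200, 0.717767)
  → (-1.130734, -1.465750)
0.090000: (-1.130734, -1.465750)
  k1 = (-1.374850, 0.712821)
  predictor → (-1.254471, -1.401597)
  k2 = (-1.219797, 0.710674)
  → (-1.247493, -1.401693)
(u(0.18), v(0.18)) ≈ (-1.2475, -1.4017)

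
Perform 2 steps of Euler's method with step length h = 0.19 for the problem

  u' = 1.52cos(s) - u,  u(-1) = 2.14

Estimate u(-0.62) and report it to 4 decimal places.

1.7296

Euler: u_{n+1} = u_n + h·f(s_n, u_n).
s=-1.000000, u=2.140000: f=-1.318740 → u ← 2.140000 + 0.19·(-1.318740) = 1.889439
s=-0.810000, u=1.889439: f=-0.841402 → u ← 1.889439 + 0.19·(-0.841402) = 1.729573
u(-0.62) ≈ 1.7296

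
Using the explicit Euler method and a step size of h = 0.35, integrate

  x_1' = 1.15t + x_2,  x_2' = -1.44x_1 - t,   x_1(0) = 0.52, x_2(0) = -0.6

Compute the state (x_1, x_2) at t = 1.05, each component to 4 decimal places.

Euler on (x_1,x_2): x_1_{n+1} = x_1_n + h·x_1', x_2_{n+1} = x_2_n + h·x_2'.
0.000000: (0.520000, -0.600000); f=(-0.600000, -0.748800) → (0.310000, -0.862080)
0.350000: (0.310000, -0.862080); f=(-0.459580, -0.796400) → (0.149147, -1.140820)
0.700000: (0.149147, -1.140820); f=(-0.335820, -0.914772) → (0.031610, -1.460990)
(x_1(1.05), x_2(1.05)) ≈ (0.0316, -1.4610)

0.0316, -1.4610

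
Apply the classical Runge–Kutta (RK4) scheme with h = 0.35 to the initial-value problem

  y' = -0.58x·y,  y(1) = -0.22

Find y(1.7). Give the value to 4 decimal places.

-0.1272

RK4: k1 = f(x_n, y_n); k2 = f(x_n + h/2, y_n + (h/2)·k1); k3 = f(x_n + h/2, y_n + (h/2)·k2); k4 = f(x_n + h, y_n + h·k3); y_{n+1} = y_n + (h/6)·(k1 + 2k2 + 2k3 + k4).
x=1.000000, y=-0.220000:
  k1 = f(1.000000, -0.220000) = 0.127600
  k2 = f(1.175000, -0.197670) = 0.134712
  k3 = f(1.175000, -0.196425) = 0.133864
  k4 = f(1.350000, -0.173148) = 0.135575
  y ← -0.220000 + (0.35/6)·(k1 + 2k2 + 2k3 + k4) = -0.173314
x=1.350000, y=-0.173314:
  k1 = f(1.350000, -0.173314) = 0.135705
  k2 = f(1.525000, -0.149566) = 0.132291
  k3 = f(1.525000, -0.150163) = 0.132819
  k4 = f(1.700000, -0.126827) = 0.125052
  y ← -0.173314 + (0.35/6)·(k1 + 2k2 + 2k3 + k4) = -0.127174
y(1.7) ≈ -0.1272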